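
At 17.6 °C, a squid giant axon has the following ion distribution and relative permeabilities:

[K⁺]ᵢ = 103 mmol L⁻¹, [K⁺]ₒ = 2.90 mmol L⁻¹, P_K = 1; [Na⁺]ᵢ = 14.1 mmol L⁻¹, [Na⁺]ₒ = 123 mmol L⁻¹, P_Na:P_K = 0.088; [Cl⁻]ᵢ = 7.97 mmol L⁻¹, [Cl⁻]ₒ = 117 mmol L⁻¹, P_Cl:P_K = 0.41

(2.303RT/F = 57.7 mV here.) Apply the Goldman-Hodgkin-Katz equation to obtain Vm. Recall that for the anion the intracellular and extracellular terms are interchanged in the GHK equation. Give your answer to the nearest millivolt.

-55 mV

Vm = 57.7 · log₁₀[(Σ P·[cation]ₒ + Σ P·[anion]ᵢ) / (Σ P·[cation]ᵢ + Σ P·[anion]ₒ)]
Numerator = 1×2.90 + 0.088×123 + 0.41×7.97 = 16.99
Denominator = 1×103 + 0.088×14.1 + 0.41×117 = 152.2
Vm = 57.7 · log₁₀(0.11163) = 57.7 × (-0.9522) = -54.94 mV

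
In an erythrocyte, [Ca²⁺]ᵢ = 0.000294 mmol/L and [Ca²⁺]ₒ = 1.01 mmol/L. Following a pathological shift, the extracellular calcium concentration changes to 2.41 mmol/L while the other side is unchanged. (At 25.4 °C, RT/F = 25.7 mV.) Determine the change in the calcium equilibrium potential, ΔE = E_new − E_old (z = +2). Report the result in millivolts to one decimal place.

E_old = (25.7/2)·ln(1.01/0.000294) = 104.62 mV
E_new = (25.7/2)·ln(2.41/0.000294) = 115.80 mV
ΔE = 115.80 − (104.62) = 11.18 mV

11.2 mV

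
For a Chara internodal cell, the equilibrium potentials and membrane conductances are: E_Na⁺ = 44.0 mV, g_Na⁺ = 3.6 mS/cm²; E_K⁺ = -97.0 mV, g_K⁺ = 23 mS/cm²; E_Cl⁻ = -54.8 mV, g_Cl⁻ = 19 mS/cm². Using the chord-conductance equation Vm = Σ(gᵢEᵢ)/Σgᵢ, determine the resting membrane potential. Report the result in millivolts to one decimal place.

-68.3 mV

Σ gᵢEᵢ = 3.6·(44.0) + 23·(-97.0) + 19·(-54.8) = -3113.80
Σ gᵢ = 3.6 + 23 + 19 = 45.6
Vm = -3113.80 / 45.6 = -68.29 mV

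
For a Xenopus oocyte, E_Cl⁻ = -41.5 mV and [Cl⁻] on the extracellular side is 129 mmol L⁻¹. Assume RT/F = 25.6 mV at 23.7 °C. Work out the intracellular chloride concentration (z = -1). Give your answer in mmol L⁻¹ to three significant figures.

25.5 mmol L⁻¹

Nernst: E = (25.6/-1) · ln([out]/[in]), so ln([out]/[in]) = -41.5 × -1 / 25.6 = 1.6211.
[out]/[in] = e^(1.6211) = 5.059.
[in] = 129 / 5.059 = 25.5 mmol L⁻¹.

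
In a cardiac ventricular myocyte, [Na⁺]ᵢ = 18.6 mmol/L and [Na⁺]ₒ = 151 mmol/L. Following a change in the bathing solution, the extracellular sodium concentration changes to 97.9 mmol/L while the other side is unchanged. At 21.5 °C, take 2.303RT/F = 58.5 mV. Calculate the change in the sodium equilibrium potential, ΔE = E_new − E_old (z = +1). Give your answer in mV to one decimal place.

-11.0 mV

E_old = (58.5/1)·log₁₀(151/18.6) = 53.20 mV
E_new = (58.5/1)·log₁₀(97.9/18.6) = 42.19 mV
ΔE = 42.19 − (53.20) = -11.01 mV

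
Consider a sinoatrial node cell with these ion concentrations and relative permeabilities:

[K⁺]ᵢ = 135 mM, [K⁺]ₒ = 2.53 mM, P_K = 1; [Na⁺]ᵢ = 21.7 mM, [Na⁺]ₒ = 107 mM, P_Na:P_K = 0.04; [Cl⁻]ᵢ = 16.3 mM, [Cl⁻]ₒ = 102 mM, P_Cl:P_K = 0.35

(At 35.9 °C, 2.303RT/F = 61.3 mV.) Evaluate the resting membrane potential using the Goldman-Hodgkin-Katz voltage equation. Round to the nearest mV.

-70 mV

Vm = 61.3 · log₁₀[(Σ P·[cation]ₒ + Σ P·[anion]ᵢ) / (Σ P·[cation]ᵢ + Σ P·[anion]ₒ)]
Numerator = 1×2.53 + 0.04×107 + 0.35×16.3 = 12.52
Denominator = 1×135 + 0.04×21.7 + 0.35×102 = 171.6
Vm = 61.3 · log₁₀(0.072945) = 61.3 × (-1.1370) = -69.70 mV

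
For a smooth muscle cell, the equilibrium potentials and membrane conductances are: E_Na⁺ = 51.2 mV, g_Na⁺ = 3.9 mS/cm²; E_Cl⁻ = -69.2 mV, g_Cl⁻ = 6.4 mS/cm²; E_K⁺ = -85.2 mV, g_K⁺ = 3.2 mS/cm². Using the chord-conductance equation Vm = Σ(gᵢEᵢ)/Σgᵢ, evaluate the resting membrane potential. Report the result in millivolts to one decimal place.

-38.2 mV

Σ gᵢEᵢ = 3.9·(51.2) + 6.4·(-69.2) + 3.2·(-85.2) = -515.84
Σ gᵢ = 3.9 + 6.4 + 3.2 = 13.5
Vm = -515.84 / 13.5 = -38.21 mV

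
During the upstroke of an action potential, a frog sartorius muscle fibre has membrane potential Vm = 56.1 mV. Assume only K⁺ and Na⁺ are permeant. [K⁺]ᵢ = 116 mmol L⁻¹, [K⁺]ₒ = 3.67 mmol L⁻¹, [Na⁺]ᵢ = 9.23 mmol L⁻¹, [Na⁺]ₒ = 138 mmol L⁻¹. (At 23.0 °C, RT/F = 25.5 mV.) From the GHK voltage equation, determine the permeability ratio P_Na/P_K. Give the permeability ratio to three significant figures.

Let α = P_Na/P_K. GHK: Vm = 25.5·ln[(Kₒ + α·Naₒ)/(Kᵢ + α·Naᵢ)].
e^(Vm/25.5) = e^(56.1/25.5) = 9.025
So 9.025·(Kᵢ + α·Naᵢ) = Kₒ + α·Naₒ → α = (9.025·116.0 − 3.67) / (138.0 − 9.025·9.23)
α = (1047 − 3.67) / (138.0 − 83.3) = 1043/54.7 = 19.07

19.1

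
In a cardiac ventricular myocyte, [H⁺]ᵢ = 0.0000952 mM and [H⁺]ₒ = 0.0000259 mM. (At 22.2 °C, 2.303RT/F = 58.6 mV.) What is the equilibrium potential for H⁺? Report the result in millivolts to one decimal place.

E = (58.6/z) · log₁₀([H⁺]_out/[H⁺]_in) with z = +1.
= (58.6/1) · log₁₀(0.0000259/0.0000952) = 58.60 · log₁₀(0.2721)
= 58.60 · (-0.5653) = -33.13 mV

-33.1 mV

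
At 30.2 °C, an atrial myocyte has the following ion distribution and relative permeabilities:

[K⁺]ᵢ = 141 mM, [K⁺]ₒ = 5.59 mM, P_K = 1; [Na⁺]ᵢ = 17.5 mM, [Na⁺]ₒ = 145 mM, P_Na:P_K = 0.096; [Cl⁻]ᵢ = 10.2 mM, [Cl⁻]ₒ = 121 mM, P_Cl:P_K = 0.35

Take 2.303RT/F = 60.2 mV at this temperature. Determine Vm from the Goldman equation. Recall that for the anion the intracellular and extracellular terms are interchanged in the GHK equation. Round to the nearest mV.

Vm = 60.2 · log₁₀[(Σ P·[cation]ₒ + Σ P·[anion]ᵢ) / (Σ P·[cation]ᵢ + Σ P·[anion]ₒ)]
Numerator = 1×5.59 + 0.096×145 + 0.35×10.2 = 23.08
Denominator = 1×141 + 0.096×17.5 + 0.35×121 = 185
Vm = 60.2 · log₁₀(0.12474) = 60.2 × (-0.9040) = -54.42 mV

-54 mV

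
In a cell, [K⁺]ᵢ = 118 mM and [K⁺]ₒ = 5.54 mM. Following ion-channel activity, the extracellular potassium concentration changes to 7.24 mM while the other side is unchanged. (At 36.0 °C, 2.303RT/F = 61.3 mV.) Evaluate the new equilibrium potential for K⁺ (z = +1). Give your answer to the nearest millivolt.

After the shift: [K⁺]_out = 7.24, [K⁺]_in = 118 mM.
E_new = (61.3/1)·log₁₀(7.24/118) = 61.30 · (-1.2121) = -74.30 mV

-74 mV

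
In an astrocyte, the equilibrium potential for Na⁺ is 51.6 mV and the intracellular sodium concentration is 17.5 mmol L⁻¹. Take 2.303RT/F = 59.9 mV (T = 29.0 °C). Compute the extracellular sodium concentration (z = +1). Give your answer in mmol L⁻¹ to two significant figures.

Nernst: E = (59.9/1) · log₁₀([out]/[in]), so log₁₀([out]/[in]) = 51.6 × 1 / 59.9 = 0.8614.
[out]/[in] = 10^(0.8614) = 7.268.
[out] = 7.268 × 17.5 = 127.2 mmol L⁻¹.

130 mmol L⁻¹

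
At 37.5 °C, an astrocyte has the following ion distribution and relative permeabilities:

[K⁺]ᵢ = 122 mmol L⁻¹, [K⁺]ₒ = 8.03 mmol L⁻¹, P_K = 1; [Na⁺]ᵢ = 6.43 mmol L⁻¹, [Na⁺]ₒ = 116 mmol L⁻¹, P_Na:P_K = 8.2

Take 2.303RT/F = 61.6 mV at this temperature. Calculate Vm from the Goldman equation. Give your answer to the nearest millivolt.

46 mV

Vm = 61.6 · log₁₀[(Σ P·[cation]ₒ + Σ P·[anion]ᵢ) / (Σ P·[cation]ᵢ + Σ P·[anion]ₒ)]
Numerator = 1×8.03 + 8.2×116 = 959.2
Denominator = 1×122 + 8.2×6.43 = 174.7
Vm = 61.6 · log₁₀(5.4899) = 61.6 × (0.7396) = 45.56 mV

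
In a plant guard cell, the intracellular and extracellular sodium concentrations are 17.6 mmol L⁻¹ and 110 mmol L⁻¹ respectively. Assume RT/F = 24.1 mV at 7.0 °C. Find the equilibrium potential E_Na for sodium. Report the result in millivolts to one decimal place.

44.2 mV

E = (24.1/z) · ln([Na⁺]_out/[Na⁺]_in) with z = +1.
= (24.1/1) · ln(110/17.6) = 24.10 · ln(6.25)
= 24.10 · (1.8326) = 44.17 mV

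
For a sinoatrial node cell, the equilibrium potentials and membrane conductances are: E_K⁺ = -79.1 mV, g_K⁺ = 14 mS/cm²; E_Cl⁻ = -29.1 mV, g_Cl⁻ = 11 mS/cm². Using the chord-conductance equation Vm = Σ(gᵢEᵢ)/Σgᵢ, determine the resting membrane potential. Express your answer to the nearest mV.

-57 mV

Σ gᵢEᵢ = 14·(-79.1) + 11·(-29.1) = -1427.50
Σ gᵢ = 14 + 11 = 25
Vm = -1427.50 / 25 = -57.10 mV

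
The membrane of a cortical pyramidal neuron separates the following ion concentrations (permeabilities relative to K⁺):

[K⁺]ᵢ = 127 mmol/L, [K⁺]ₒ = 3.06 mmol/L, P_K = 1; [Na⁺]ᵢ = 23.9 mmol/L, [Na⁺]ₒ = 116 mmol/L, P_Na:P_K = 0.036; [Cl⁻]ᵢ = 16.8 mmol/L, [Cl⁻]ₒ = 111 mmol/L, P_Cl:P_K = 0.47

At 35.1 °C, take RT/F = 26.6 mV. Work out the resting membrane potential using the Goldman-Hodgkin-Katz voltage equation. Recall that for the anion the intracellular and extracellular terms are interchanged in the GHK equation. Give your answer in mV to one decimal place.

-65.9 mV

Vm = 26.6 · ln[(Σ P·[cation]ₒ + Σ P·[anion]ᵢ) / (Σ P·[cation]ᵢ + Σ P·[anion]ₒ)]
Numerator = 1×3.06 + 0.036×116 + 0.47×16.8 = 15.13
Denominator = 1×127 + 0.036×23.9 + 0.47×111 = 180
Vm = 26.6 · ln(0.084052) = 26.6 × (-2.4763) = -65.87 mV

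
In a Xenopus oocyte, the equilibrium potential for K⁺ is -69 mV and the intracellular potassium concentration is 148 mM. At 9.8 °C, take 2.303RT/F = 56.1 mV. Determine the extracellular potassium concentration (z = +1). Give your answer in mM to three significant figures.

Nernst: E = (56.1/1) · log₁₀([out]/[in]), so log₁₀([out]/[in]) = -69.0 × 1 / 56.1 = -1.2299.
[out]/[in] = 10^(-1.2299) = 0.05889.
[out] = 0.05889 × 148 = 8.716 mM.

8.72 mM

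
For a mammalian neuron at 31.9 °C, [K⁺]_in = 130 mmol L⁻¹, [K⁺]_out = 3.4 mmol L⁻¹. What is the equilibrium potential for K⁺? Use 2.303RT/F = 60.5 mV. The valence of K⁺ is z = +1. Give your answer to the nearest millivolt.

E = (60.5/z) · log₁₀([K⁺]_out/[K⁺]_in) with z = +1.
= (60.5/1) · log₁₀(3.4/130) = 60.50 · log₁₀(0.02615)
= 60.50 · (-1.5825) = -95.74 mV

-96 mV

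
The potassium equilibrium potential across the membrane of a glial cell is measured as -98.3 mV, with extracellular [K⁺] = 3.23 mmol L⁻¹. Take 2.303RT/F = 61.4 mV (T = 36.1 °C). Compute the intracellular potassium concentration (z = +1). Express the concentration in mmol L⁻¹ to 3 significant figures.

Nernst: E = (61.4/1) · log₁₀([out]/[in]), so log₁₀([out]/[in]) = -98.3 × 1 / 61.4 = -1.6010.
[out]/[in] = 10^(-1.6010) = 0.02506.
[in] = 3.23 / 0.02506 = 128.9 mmol L⁻¹.

129 mmol L⁻¹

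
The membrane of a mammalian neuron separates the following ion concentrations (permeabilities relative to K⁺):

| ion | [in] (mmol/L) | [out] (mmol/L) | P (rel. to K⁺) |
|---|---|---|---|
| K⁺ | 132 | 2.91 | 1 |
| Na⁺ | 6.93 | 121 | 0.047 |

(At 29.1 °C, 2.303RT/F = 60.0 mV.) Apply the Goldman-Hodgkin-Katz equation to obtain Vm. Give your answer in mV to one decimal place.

Vm = 60.0 · log₁₀[(Σ P·[cation]ₒ + Σ P·[anion]ᵢ) / (Σ P·[cation]ᵢ + Σ P·[anion]ₒ)]
Numerator = 1×2.91 + 0.047×121 = 8.597
Denominator = 1×132 + 0.047×6.93 = 132.3
Vm = 60.0 · log₁₀(0.064968) = 60.0 × (-1.1873) = -71.24 mV

-71.2 mV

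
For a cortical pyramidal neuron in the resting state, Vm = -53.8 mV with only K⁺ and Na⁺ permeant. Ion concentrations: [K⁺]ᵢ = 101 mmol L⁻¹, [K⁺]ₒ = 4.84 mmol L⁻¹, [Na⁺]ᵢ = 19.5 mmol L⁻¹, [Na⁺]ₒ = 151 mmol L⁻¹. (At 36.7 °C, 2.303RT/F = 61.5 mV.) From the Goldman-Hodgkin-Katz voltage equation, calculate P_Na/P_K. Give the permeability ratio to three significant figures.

Let α = P_Na/P_K. GHK: Vm = 61.5·log₁₀[(Kₒ + α·Naₒ)/(Kᵢ + α·Naᵢ)].
10^(Vm/61.5) = 10^(-53.8/61.5) = 0.13341
So 0.13341·(Kᵢ + α·Naᵢ) = Kₒ + α·Naₒ → α = (0.13341·101.0 − 4.84) / (151.0 − 0.13341·19.5)
α = (13.47 − 4.84) / (151.0 − 2.602) = 8.635/148.4 = 0.05819

0.0582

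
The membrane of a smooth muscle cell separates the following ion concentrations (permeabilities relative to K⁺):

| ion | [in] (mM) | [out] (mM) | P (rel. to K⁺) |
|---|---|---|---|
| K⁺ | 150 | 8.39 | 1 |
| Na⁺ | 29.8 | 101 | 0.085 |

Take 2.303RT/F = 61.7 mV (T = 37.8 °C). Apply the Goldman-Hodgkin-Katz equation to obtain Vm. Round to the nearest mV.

-59 mV

Vm = 61.7 · log₁₀[(Σ P·[cation]ₒ + Σ P·[anion]ᵢ) / (Σ P·[cation]ᵢ + Σ P·[anion]ₒ)]
Numerator = 1×8.39 + 0.085×101 = 16.98
Denominator = 1×150 + 0.085×29.8 = 152.5
Vm = 61.7 · log₁₀(0.11129) = 61.7 × (-0.9536) = -58.83 mV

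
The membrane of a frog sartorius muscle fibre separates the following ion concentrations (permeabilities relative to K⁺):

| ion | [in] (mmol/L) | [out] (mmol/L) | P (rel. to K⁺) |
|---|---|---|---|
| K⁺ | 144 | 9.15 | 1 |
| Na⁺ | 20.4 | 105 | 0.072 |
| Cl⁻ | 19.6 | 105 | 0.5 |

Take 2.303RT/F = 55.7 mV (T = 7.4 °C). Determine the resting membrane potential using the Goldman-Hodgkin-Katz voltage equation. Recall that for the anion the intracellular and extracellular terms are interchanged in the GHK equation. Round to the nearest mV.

-49 mV

Vm = 55.7 · log₁₀[(Σ P·[cation]ₒ + Σ P·[anion]ᵢ) / (Σ P·[cation]ᵢ + Σ P·[anion]ₒ)]
Numerator = 1×9.15 + 0.072×105 + 0.5×19.6 = 26.51
Denominator = 1×144 + 0.072×20.4 + 0.5×105 = 198
Vm = 55.7 · log₁₀(0.13391) = 55.7 × (-0.8732) = -48.64 mV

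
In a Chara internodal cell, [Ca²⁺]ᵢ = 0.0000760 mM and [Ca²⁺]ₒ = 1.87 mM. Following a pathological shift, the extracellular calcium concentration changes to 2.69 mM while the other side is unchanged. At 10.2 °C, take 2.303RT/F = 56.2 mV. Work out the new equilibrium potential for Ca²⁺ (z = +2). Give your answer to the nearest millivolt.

128 mV

After the shift: [Ca²⁺]_out = 2.69, [Ca²⁺]_in = 0.0000760 mM.
E_new = (56.2/2)·log₁₀(2.69/0.0000760) = 28.10 · (4.5489) = 127.83 mV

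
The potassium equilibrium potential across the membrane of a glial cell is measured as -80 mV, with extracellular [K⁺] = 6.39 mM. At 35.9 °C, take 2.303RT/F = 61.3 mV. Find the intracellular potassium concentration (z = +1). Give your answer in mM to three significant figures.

129 mM

Nernst: E = (61.3/1) · log₁₀([out]/[in]), so log₁₀([out]/[in]) = -80.0 × 1 / 61.3 = -1.3051.
[out]/[in] = 10^(-1.3051) = 0.04954.
[in] = 6.39 / 0.04954 = 129 mM.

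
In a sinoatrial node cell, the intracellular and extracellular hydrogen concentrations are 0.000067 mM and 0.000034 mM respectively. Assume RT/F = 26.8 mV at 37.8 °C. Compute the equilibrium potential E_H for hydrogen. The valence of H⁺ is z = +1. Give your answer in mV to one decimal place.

E = (26.8/z) · ln([H⁺]_out/[H⁺]_in) with z = +1.
= (26.8/1) · ln(0.000034/0.000067) = 26.80 · ln(0.5075)
= 26.80 · (-0.6783) = -18.18 mV

-18.2 mV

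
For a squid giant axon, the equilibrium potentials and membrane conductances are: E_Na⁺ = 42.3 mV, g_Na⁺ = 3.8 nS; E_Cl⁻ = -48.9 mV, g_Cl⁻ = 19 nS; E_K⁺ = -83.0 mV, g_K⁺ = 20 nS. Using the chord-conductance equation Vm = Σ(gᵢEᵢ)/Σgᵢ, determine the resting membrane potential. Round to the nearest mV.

Σ gᵢEᵢ = 3.8·(42.3) + 19·(-48.9) + 20·(-83.0) = -2428.36
Σ gᵢ = 3.8 + 19 + 20 = 42.8
Vm = -2428.36 / 42.8 = -56.74 mV

-57 mV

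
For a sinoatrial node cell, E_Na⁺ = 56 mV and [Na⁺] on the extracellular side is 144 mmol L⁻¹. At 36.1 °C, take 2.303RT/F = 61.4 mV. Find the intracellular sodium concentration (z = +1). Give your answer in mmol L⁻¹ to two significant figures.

Nernst: E = (61.4/1) · log₁₀([out]/[in]), so log₁₀([out]/[in]) = 56.0 × 1 / 61.4 = 0.9121.
[out]/[in] = 10^(0.9121) = 8.167.
[in] = 144 / 8.167 = 17.63 mmol L⁻¹.

18 mmol L⁻¹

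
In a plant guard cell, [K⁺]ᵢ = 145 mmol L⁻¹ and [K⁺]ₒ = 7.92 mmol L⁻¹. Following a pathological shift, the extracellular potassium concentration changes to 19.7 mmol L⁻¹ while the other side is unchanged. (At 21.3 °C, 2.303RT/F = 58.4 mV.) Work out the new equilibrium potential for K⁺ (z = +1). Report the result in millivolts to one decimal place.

After the shift: [K⁺]_out = 19.7, [K⁺]_in = 145 mmol L⁻¹.
E_new = (58.4/1)·log₁₀(19.7/145) = 58.40 · (-0.8669) = -50.63 mV

-50.6 mV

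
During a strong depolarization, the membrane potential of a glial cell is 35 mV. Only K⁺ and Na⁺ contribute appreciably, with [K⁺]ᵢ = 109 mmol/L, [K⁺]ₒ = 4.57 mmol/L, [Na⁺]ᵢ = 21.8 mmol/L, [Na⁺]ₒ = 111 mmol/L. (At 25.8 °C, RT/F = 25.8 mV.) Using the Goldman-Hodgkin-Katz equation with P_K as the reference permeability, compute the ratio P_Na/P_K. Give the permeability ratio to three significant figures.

15.9

Let α = P_Na/P_K. GHK: Vm = 25.8·ln[(Kₒ + α·Naₒ)/(Kᵢ + α·Naᵢ)].
e^(Vm/25.8) = e^(35.0/25.8) = 3.8829
So 3.8829·(Kᵢ + α·Naᵢ) = Kₒ + α·Naₒ → α = (3.8829·109.0 − 4.57) / (111.0 − 3.8829·21.8)
α = (423.2 − 4.57) / (111.0 − 84.65) = 418.7/26.35 = 15.89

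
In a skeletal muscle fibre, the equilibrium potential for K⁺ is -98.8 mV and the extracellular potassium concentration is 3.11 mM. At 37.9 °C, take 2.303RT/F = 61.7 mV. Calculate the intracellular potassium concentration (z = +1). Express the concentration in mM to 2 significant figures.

120 mM

Nernst: E = (61.7/1) · log₁₀([out]/[in]), so log₁₀([out]/[in]) = -98.8 × 1 / 61.7 = -1.6013.
[out]/[in] = 10^(-1.6013) = 0.02504.
[in] = 3.11 / 0.02504 = 124.2 mM.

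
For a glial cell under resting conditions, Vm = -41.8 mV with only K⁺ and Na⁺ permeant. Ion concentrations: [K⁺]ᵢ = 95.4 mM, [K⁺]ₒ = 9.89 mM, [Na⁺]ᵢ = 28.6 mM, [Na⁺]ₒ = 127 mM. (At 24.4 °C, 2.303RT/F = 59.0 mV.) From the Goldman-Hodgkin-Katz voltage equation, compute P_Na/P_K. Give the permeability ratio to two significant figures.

Let α = P_Na/P_K. GHK: Vm = 59.0·log₁₀[(Kₒ + α·Naₒ)/(Kᵢ + α·Naᵢ)].
10^(Vm/59.0) = 10^(-41.8/59.0) = 0.19567
So 0.19567·(Kᵢ + α·Naᵢ) = Kₒ + α·Naₒ → α = (0.19567·95.4 − 9.89) / (127.0 − 0.19567·28.6)
α = (18.67 − 9.89) / (127.0 − 5.596) = 8.777/121.4 = 0.0723

0.072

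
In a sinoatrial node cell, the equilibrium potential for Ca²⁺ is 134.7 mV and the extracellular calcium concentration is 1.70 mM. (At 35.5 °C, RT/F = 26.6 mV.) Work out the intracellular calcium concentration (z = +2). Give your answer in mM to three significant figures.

Nernst: E = (26.6/2) · ln([out]/[in]), so ln([out]/[in]) = 134.7 × 2 / 26.6 = 10.1278.
[out]/[in] = e^(10.1278) = 2.503e+04.
[in] = 1.70 / 2.503e+04 = 6.792e-05 mM.

0.0000679 mM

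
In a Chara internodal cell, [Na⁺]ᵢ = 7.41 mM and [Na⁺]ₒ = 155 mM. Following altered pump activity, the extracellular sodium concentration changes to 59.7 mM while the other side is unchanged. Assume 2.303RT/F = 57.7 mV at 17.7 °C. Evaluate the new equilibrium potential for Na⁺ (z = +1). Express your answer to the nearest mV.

After the shift: [Na⁺]_out = 59.7, [Na⁺]_in = 7.41 mM.
E_new = (57.7/1)·log₁₀(59.7/7.41) = 57.70 · (0.9062) = 52.29 mV

52 mV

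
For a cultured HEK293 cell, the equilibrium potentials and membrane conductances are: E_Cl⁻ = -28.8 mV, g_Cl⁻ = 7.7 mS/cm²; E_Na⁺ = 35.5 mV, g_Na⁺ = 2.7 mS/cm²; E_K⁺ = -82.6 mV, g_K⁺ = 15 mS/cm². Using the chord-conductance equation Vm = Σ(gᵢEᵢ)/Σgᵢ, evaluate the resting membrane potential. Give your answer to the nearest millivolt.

Σ gᵢEᵢ = 7.7·(-28.8) + 2.7·(35.5) + 15·(-82.6) = -1364.91
Σ gᵢ = 7.7 + 2.7 + 15 = 25.4
Vm = -1364.91 / 25.4 = -53.74 mV

-54 mV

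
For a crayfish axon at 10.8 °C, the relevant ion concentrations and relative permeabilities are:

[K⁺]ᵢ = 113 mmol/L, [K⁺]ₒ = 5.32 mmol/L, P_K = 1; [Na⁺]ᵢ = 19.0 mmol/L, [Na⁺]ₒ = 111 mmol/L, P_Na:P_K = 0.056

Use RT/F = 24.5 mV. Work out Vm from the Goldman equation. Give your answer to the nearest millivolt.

-56 mV

Vm = 24.5 · ln[(Σ P·[cation]ₒ + Σ P·[anion]ᵢ) / (Σ P·[cation]ᵢ + Σ P·[anion]ₒ)]
Numerator = 1×5.32 + 0.056×111 = 11.54
Denominator = 1×113 + 0.056×19.0 = 114.1
Vm = 24.5 · ln(0.10114) = 24.5 × (-2.2913) = -56.14 mV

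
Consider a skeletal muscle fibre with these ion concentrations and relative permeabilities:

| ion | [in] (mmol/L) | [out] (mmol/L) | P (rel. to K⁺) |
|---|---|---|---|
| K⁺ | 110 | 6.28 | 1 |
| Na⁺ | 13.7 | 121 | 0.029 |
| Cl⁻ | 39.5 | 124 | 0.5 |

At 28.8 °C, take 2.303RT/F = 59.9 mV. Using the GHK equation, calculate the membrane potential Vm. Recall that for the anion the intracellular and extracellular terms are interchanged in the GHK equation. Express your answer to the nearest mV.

-46 mV

Vm = 59.9 · log₁₀[(Σ P·[cation]ₒ + Σ P·[anion]ᵢ) / (Σ P·[cation]ᵢ + Σ P·[anion]ₒ)]
Numerator = 1×6.28 + 0.029×121 + 0.5×39.5 = 29.54
Denominator = 1×110 + 0.029×13.7 + 0.5×124 = 172.4
Vm = 59.9 · log₁₀(0.17134) = 59.9 × (-0.7661) = -45.89 mV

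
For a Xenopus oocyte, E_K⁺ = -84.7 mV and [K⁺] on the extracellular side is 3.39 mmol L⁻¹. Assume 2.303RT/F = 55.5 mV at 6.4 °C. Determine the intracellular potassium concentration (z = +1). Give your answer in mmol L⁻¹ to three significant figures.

114 mmol L⁻¹

Nernst: E = (55.5/1) · log₁₀([out]/[in]), so log₁₀([out]/[in]) = -84.7 × 1 / 55.5 = -1.5261.
[out]/[in] = 10^(-1.5261) = 0.02978.
[in] = 3.39 / 0.02978 = 113.8 mmol L⁻¹.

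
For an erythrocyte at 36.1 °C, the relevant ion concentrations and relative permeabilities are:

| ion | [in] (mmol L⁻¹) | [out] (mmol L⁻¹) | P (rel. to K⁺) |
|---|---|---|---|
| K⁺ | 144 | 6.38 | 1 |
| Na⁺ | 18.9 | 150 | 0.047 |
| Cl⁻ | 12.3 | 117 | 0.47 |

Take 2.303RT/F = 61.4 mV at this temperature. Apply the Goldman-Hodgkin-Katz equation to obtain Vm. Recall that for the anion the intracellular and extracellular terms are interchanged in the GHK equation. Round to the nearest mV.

-62 mV

Vm = 61.4 · log₁₀[(Σ P·[cation]ₒ + Σ P·[anion]ᵢ) / (Σ P·[cation]ᵢ + Σ P·[anion]ₒ)]
Numerator = 1×6.38 + 0.047×150 + 0.47×12.3 = 19.21
Denominator = 1×144 + 0.047×18.9 + 0.47×117 = 199.9
Vm = 61.4 · log₁₀(0.096113) = 61.4 × (-1.0172) = -62.46 mV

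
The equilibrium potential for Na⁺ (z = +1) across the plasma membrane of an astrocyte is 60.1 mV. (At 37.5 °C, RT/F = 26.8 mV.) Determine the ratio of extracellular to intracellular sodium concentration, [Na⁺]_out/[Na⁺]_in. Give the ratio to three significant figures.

ln([out]/[in]) = E·z/(26.8) = 60.1 × 1 / 26.8 = 2.2425
[out]/[in] = e^(2.2425) = 9.417

9.42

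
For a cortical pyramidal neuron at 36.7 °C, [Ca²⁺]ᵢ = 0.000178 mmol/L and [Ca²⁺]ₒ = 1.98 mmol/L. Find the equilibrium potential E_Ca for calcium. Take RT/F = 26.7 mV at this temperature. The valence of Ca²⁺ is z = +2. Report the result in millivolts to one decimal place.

E = (26.7/z) · ln([Ca²⁺]_out/[Ca²⁺]_in) with z = +2.
= (26.7/2) · ln(1.98/0.000178) = 13.35 · ln(1.112e+04)
= 13.35 · (9.3168) = 124.38 mV

124.4 mV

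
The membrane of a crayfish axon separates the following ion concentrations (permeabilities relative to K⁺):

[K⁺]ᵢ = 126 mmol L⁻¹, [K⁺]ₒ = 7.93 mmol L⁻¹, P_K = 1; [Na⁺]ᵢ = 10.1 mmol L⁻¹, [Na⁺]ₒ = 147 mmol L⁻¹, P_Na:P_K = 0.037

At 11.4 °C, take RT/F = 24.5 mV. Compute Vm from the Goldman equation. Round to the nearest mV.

Vm = 24.5 · ln[(Σ P·[cation]ₒ + Σ P·[anion]ᵢ) / (Σ P·[cation]ᵢ + Σ P·[anion]ₒ)]
Numerator = 1×7.93 + 0.037×147 = 13.37
Denominator = 1×126 + 0.037×10.1 = 126.4
Vm = 24.5 · ln(0.10579) = 24.5 × (-2.2463) = -55.03 mV

-55 mV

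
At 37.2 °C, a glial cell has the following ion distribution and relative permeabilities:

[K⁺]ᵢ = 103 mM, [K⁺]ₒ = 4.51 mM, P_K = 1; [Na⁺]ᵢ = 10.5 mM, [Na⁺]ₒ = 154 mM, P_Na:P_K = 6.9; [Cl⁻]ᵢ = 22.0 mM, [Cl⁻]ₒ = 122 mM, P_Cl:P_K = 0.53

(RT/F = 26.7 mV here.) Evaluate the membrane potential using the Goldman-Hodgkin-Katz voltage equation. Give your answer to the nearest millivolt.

40 mV

Vm = 26.7 · ln[(Σ P·[cation]ₒ + Σ P·[anion]ᵢ) / (Σ P·[cation]ᵢ + Σ P·[anion]ₒ)]
Numerator = 1×4.51 + 6.9×154 + 0.53×22.0 = 1079
Denominator = 1×103 + 6.9×10.5 + 0.53×122 = 240.1
Vm = 26.7 · ln(4.4928) = 26.7 × (1.5025) = 40.12 mV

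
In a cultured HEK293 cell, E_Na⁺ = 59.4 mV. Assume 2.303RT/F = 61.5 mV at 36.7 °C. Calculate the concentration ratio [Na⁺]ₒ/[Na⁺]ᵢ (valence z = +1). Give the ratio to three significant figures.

9.24

log₁₀([out]/[in]) = E·z/(61.5) = 59.4 × 1 / 61.5 = 0.9659
[out]/[in] = 10^(0.9659) = 9.244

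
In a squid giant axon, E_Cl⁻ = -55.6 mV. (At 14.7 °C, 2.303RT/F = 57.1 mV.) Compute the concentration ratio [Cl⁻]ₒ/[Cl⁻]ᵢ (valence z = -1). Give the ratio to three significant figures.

log₁₀([out]/[in]) = E·z/(57.1) = -55.6 × -1 / 57.1 = 0.9737
[out]/[in] = 10^(0.9737) = 9.413

9.41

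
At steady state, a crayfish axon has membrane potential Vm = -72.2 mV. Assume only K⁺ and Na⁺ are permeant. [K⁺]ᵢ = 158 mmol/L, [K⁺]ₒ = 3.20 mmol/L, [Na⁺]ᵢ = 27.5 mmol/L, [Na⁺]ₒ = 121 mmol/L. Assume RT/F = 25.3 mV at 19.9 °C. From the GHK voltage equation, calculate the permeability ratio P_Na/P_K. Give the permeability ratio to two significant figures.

0.049

Let α = P_Na/P_K. GHK: Vm = 25.3·ln[(Kₒ + α·Naₒ)/(Kᵢ + α·Naᵢ)].
e^(Vm/25.3) = e^(-72.2/25.3) = 0.057628
So 0.057628·(Kᵢ + α·Naᵢ) = Kₒ + α·Naₒ → α = (0.057628·158.0 − 3.2) / (121.0 − 0.057628·27.5)
α = (9.105 − 3.2) / (121.0 − 1.585) = 5.905/119.4 = 0.04945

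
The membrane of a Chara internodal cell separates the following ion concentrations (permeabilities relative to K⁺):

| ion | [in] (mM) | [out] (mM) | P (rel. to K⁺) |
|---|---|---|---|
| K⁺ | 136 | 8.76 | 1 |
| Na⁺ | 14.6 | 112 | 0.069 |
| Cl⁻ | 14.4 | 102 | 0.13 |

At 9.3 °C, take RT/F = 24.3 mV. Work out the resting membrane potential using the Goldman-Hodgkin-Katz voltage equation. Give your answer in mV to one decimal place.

Vm = 24.3 · ln[(Σ P·[cation]ₒ + Σ P·[anion]ᵢ) / (Σ P·[cation]ᵢ + Σ P·[anion]ₒ)]
Numerator = 1×8.76 + 0.069×112 + 0.13×14.4 = 18.36
Denominator = 1×136 + 0.069×14.6 + 0.13×102 = 150.3
Vm = 24.3 · ln(0.12218) = 24.3 × (-2.1022) = -51.08 mV

-51.1 mV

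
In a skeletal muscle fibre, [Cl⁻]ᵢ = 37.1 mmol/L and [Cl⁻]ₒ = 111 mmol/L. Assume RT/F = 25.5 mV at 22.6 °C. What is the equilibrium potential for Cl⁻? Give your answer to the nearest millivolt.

E = (25.5/z) · ln([Cl⁻]_out/[Cl⁻]_in) with z = -1.
For an anion, dividing by z = -1 reverses the sign.
= (25.5/-1) · ln(111/37.1) = -25.50 · ln(2.992)
= -25.50 · (1.0959) = -27.95 mV

-28 mV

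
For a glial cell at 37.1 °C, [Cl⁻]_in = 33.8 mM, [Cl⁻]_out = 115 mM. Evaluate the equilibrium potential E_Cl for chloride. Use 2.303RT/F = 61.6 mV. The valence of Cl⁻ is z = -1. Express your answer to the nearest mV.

E = (61.6/z) · log₁₀([Cl⁻]_out/[Cl⁻]_in) with z = -1.
For an anion, dividing by z = -1 reverses the sign.
= (61.6/-1) · log₁₀(115/33.8) = -61.60 · log₁₀(3.402)
= -61.60 · (0.5318) = -32.76 mV

-33 mV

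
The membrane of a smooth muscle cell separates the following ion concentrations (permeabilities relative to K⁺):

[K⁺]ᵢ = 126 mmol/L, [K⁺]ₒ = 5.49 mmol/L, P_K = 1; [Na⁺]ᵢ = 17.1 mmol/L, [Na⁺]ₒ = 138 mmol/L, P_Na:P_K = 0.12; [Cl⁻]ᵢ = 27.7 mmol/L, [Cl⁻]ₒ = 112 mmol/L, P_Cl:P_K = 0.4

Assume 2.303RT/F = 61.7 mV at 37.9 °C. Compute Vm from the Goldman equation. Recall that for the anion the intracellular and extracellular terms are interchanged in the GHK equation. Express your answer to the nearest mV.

-44 mV

Vm = 61.7 · log₁₀[(Σ P·[cation]ₒ + Σ P·[anion]ᵢ) / (Σ P·[cation]ᵢ + Σ P·[anion]ₒ)]
Numerator = 1×5.49 + 0.12×138 + 0.4×27.7 = 33.13
Denominator = 1×126 + 0.12×17.1 + 0.4×112 = 172.9
Vm = 61.7 · log₁₀(0.19167) = 61.7 × (-0.7175) = -44.27 mV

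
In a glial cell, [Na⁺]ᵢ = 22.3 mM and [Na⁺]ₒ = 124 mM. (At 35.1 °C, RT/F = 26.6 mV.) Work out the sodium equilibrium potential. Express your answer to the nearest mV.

46 mV

E = (26.6/z) · ln([Na⁺]_out/[Na⁺]_in) with z = +1.
= (26.6/1) · ln(124/22.3) = 26.60 · ln(5.561)
= 26.60 · (1.7157) = 45.64 mV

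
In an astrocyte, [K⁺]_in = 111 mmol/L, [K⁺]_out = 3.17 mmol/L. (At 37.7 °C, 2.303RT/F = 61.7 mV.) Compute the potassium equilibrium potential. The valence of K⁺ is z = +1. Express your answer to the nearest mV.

E = (61.7/z) · log₁₀([K⁺]_out/[K⁺]_in) with z = +1.
= (61.7/1) · log₁₀(3.17/111) = 61.70 · log₁₀(0.02856)
= 61.70 · (-1.5443) = -95.28 mV

-95 mV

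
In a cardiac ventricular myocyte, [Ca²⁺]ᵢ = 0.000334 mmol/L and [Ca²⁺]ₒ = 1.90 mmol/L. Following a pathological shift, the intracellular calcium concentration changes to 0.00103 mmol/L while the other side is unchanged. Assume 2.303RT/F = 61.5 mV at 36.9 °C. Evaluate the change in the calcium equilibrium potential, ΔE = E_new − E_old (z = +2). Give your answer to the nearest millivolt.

E_old = (61.5/2)·log₁₀(1.90/0.000334) = 115.47 mV
E_new = (61.5/2)·log₁₀(1.90/0.00103) = 100.43 mV
ΔE = 100.43 − (115.47) = -15.04 mV

-15 mV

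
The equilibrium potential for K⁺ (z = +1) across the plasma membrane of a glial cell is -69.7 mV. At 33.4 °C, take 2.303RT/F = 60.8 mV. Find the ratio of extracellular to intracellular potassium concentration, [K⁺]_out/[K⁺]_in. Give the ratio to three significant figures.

log₁₀([out]/[in]) = E·z/(60.8) = -69.7 × 1 / 60.8 = -1.1464
[out]/[in] = 10^(-1.1464) = 0.07139

0.0714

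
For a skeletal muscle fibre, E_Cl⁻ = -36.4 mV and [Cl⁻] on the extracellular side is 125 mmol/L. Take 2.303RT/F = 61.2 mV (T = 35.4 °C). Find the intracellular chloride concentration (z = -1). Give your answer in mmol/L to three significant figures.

Nernst: E = (61.2/-1) · log₁₀([out]/[in]), so log₁₀([out]/[in]) = -36.4 × -1 / 61.2 = 0.5948.
[out]/[in] = 10^(0.5948) = 3.933.
[in] = 125 / 3.933 = 31.78 mmol/L.

31.8 mmol/L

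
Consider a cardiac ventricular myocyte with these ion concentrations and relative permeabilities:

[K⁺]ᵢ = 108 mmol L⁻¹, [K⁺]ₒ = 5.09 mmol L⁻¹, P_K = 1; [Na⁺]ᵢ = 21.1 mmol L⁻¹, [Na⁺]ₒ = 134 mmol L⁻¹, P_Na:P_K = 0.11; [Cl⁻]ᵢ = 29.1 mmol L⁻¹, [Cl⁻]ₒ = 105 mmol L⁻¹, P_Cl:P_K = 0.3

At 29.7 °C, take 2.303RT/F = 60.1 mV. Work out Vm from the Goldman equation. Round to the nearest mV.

-42 mV

Vm = 60.1 · log₁₀[(Σ P·[cation]ₒ + Σ P·[anion]ᵢ) / (Σ P·[cation]ᵢ + Σ P·[anion]ₒ)]
Numerator = 1×5.09 + 0.11×134 + 0.3×29.1 = 28.56
Denominator = 1×108 + 0.11×21.1 + 0.3×105 = 141.8
Vm = 60.1 · log₁₀(0.20138) = 60.1 × (-0.6960) = -41.83 mV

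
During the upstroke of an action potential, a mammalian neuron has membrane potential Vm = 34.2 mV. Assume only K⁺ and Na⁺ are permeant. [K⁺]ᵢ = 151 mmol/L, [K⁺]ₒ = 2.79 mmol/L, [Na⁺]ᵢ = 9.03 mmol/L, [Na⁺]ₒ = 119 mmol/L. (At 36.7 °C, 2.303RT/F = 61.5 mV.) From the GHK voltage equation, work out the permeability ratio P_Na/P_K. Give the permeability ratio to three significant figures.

Let α = P_Na/P_K. GHK: Vm = 61.5·log₁₀[(Kₒ + α·Naₒ)/(Kᵢ + α·Naᵢ)].
10^(Vm/61.5) = 10^(34.2/61.5) = 3.5983
So 3.5983·(Kᵢ + α·Naᵢ) = Kₒ + α·Naₒ → α = (3.5983·151.0 − 2.79) / (119.0 − 3.5983·9.03)
α = (543.3 − 2.79) / (119.0 − 32.49) = 540.6/86.51 = 6.249

6.25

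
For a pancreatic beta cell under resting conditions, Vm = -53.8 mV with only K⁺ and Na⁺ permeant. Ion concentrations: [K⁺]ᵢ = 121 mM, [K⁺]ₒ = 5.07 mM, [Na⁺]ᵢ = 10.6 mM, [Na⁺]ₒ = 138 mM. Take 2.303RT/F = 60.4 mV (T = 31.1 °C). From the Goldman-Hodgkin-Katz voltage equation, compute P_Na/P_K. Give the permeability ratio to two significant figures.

Let α = P_Na/P_K. GHK: Vm = 60.4·log₁₀[(Kₒ + α·Naₒ)/(Kᵢ + α·Naᵢ)].
10^(Vm/60.4) = 10^(-53.8/60.4) = 0.12861
So 0.12861·(Kᵢ + α·Naᵢ) = Kₒ + α·Naₒ → α = (0.12861·121.0 − 5.07) / (138.0 − 0.12861·10.6)
α = (15.56 − 5.07) / (138.0 − 1.363) = 10.49/136.6 = 0.07679

0.077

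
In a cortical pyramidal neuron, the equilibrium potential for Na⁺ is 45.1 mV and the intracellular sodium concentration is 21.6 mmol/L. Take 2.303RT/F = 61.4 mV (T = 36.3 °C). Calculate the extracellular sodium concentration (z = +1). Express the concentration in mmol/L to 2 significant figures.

Nernst: E = (61.4/1) · log₁₀([out]/[in]), so log₁₀([out]/[in]) = 45.1 × 1 / 61.4 = 0.7345.
[out]/[in] = 10^(0.7345) = 5.427.
[out] = 5.427 × 21.6 = 117.2 mmol/L.

120 mmol/L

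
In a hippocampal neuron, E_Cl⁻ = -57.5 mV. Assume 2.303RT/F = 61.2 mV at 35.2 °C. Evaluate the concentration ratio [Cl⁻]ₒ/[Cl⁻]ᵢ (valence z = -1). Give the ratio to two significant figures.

8.7

log₁₀([out]/[in]) = E·z/(61.2) = -57.5 × -1 / 61.2 = 0.9395
[out]/[in] = 10^(0.9395) = 8.7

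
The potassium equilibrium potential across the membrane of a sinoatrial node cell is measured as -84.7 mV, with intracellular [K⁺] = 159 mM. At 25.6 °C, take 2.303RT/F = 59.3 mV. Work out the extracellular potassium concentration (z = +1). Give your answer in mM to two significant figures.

Nernst: E = (59.3/1) · log₁₀([out]/[in]), so log₁₀([out]/[in]) = -84.7 × 1 / 59.3 = -1.4283.
[out]/[in] = 10^(-1.4283) = 0.0373.
[out] = 0.0373 × 159 = 5.93 mM.

5.9 mM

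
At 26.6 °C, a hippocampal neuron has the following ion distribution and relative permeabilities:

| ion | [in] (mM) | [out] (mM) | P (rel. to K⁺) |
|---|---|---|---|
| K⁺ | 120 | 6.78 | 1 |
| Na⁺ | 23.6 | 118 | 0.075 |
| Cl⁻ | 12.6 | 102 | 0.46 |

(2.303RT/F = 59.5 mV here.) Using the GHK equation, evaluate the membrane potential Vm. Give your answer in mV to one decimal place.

Vm = 59.5 · log₁₀[(Σ P·[cation]ₒ + Σ P·[anion]ᵢ) / (Σ P·[cation]ᵢ + Σ P·[anion]ₒ)]
Numerator = 1×6.78 + 0.075×118 + 0.46×12.6 = 21.43
Denominator = 1×120 + 0.075×23.6 + 0.46×102 = 168.7
Vm = 59.5 · log₁₀(0.12701) = 59.5 × (-0.8961) = -53.32 mV

-53.3 mV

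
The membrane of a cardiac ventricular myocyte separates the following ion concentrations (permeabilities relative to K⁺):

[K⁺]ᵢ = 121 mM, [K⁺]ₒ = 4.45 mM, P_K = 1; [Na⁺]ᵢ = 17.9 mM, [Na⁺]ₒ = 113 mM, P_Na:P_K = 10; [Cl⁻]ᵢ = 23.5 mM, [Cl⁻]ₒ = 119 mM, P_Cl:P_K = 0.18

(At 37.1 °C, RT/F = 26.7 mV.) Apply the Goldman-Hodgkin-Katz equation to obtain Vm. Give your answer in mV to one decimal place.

Vm = 26.7 · ln[(Σ P·[cation]ₒ + Σ P·[anion]ᵢ) / (Σ P·[cation]ᵢ + Σ P·[anion]ₒ)]
Numerator = 1×4.45 + 10×113 + 0.18×23.5 = 1139
Denominator = 1×121 + 10×17.9 + 0.18×119 = 321.4
Vm = 26.7 · ln(3.5427) = 26.7 × (1.2649) = 33.77 mV

33.8 mV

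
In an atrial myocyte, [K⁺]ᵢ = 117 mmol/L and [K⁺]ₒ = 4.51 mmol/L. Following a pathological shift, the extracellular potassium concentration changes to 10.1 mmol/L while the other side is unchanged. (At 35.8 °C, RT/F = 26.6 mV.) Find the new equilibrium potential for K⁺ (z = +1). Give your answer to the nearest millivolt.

After the shift: [K⁺]_out = 10.1, [K⁺]_in = 117 mmol/L.
E_new = (26.6/1)·ln(10.1/117) = 26.60 · (-2.4496) = -65.16 mV

-65 mV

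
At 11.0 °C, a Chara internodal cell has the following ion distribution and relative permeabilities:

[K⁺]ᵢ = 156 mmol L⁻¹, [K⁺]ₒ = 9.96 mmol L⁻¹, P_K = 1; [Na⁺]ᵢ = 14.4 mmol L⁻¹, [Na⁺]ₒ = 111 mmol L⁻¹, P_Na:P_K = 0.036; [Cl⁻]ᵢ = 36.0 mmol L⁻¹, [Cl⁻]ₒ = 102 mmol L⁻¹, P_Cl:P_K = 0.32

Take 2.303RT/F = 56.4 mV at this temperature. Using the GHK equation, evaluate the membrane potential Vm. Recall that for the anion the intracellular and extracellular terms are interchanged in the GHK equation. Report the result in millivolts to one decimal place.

Vm = 56.4 · log₁₀[(Σ P·[cation]ₒ + Σ P·[anion]ᵢ) / (Σ P·[cation]ᵢ + Σ P·[anion]ₒ)]
Numerator = 1×9.96 + 0.036×111 + 0.32×36.0 = 25.48
Denominator = 1×156 + 0.036×14.4 + 0.32×102 = 189.2
Vm = 56.4 · log₁₀(0.13468) = 56.4 × (-0.8707) = -49.11 mV

-49.1 mV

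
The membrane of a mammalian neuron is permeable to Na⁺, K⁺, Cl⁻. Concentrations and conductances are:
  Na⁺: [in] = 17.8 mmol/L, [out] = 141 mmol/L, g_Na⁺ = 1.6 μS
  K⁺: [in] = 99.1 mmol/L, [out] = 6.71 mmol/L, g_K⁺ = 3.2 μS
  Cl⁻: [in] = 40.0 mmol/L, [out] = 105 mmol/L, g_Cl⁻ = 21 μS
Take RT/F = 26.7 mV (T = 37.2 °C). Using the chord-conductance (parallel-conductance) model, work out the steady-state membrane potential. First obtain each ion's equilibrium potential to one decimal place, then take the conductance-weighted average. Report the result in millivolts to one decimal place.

-26.5 mV

E_Na⁺ = (26.7/1)·ln(141/17.8) = 55.3 mV
E_K⁺ = (26.7/1)·ln(6.71/99.1) = -71.9 mV
E_Cl⁻ = (26.7/-1)·ln(105/40.0) = -25.8 mV
Vm = (Σ gᵢEᵢ)/(Σ gᵢ) = (1.6·55.3 + 3.2·-71.9 + 21·-25.8) / (1.6 + 3.2 + 21)
= -683.40 / 25.8 = -26.49 mV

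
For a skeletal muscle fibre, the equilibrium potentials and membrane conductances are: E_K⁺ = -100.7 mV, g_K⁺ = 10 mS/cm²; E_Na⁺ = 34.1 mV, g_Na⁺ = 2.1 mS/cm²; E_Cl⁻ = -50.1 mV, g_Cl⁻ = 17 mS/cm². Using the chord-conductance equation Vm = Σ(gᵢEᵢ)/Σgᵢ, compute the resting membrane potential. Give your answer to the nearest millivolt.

-61 mV

Σ gᵢEᵢ = 10·(-100.7) + 2.1·(34.1) + 17·(-50.1) = -1787.09
Σ gᵢ = 10 + 2.1 + 17 = 29.1
Vm = -1787.09 / 29.1 = -61.41 mV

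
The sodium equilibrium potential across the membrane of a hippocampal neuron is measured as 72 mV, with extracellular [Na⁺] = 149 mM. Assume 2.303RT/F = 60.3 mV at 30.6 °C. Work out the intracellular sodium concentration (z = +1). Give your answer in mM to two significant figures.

9.5 mM

Nernst: E = (60.3/1) · log₁₀([out]/[in]), so log₁₀([out]/[in]) = 72.0 × 1 / 60.3 = 1.1940.
[out]/[in] = 10^(1.1940) = 15.63.
[in] = 149 / 15.63 = 9.531 mM.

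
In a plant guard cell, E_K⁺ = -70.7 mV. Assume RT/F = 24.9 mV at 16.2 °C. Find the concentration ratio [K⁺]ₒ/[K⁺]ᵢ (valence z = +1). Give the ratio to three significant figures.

0.0585

ln([out]/[in]) = E·z/(24.9) = -70.7 × 1 / 24.9 = -2.8394
[out]/[in] = e^(-2.8394) = 0.05846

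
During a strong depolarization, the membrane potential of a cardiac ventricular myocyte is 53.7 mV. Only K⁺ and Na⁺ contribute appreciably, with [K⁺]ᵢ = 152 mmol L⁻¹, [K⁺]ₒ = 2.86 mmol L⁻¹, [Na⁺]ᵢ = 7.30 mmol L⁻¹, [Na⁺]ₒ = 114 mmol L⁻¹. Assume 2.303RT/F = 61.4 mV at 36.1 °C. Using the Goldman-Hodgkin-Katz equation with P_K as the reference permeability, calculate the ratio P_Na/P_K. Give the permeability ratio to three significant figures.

Let α = P_Na/P_K. GHK: Vm = 61.4·log₁₀[(Kₒ + α·Naₒ)/(Kᵢ + α·Naᵢ)].
10^(Vm/61.4) = 10^(53.7/61.4) = 7.4919
So 7.4919·(Kᵢ + α·Naᵢ) = Kₒ + α·Naₒ → α = (7.4919·152.0 − 2.86) / (114.0 − 7.4919·7.3)
α = (1139 − 2.86) / (114.0 − 54.69) = 1136/59.31 = 19.15

19.2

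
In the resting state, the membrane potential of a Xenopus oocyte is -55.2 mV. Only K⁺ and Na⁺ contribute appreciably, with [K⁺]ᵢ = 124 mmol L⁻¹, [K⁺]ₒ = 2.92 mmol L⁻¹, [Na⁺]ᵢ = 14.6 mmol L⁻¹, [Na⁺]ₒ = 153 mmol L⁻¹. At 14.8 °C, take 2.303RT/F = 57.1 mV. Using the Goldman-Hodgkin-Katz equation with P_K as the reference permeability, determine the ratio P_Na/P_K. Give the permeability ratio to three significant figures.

0.0691

Let α = P_Na/P_K. GHK: Vm = 57.1·log₁₀[(Kₒ + α·Naₒ)/(Kᵢ + α·Naᵢ)].
10^(Vm/57.1) = 10^(-55.2/57.1) = 0.10796
So 0.10796·(Kᵢ + α·Naᵢ) = Kₒ + α·Naₒ → α = (0.10796·124.0 − 2.92) / (153.0 − 0.10796·14.6)
α = (13.39 − 2.92) / (153.0 − 1.576) = 10.47/151.4 = 0.06913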